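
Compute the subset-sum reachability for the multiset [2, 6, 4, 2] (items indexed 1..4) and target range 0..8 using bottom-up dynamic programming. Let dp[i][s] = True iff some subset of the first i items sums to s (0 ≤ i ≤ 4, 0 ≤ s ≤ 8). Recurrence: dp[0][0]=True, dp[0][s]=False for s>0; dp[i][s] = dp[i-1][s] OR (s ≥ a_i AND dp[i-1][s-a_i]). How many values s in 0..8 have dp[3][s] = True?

i\s   0   1   2   3   4   5   6   7   8
  0   T   F   F   F   F   F   F   F   F
  1   T   F   T   F   F   F   F   F   F
  2   T   F   T   F   F   F   T   F   T
  3   T   F   T   F   T   F   T   F   T
  4   T   F   T   F   T   F   T   F   T

5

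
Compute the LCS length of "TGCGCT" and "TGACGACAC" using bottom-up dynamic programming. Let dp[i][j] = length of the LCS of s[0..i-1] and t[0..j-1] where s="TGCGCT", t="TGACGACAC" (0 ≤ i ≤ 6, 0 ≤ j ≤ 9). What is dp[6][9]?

5

   ''  T  G  A  C  G  A  C  A  C
''  0  0  0  0  0  0  0  0  0  0
 T  0  1  1  1  1  1  1  1  1  1
 G  0  1  2  2  2  2  2  2  2  2
 C  0  1  2  2  3  3  3  3  3  3
 G  0  1  2  2  3  4  4  4  4  4
 C  0  1  2  2  3  4  4  5  5  5
 T  0  1  2  2  3  4  4  5  5  5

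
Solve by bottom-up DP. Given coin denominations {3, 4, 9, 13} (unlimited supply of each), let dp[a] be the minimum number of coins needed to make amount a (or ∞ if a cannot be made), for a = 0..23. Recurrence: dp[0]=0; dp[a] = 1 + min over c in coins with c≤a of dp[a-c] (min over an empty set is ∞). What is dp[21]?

 a  0  1  2  3  4  5  6  7  8  9 10 11 12 13 14 15 16 17 18 19 20 21 22 23
dp  0  -  -  1  1  -  2  2  2  1  3  3  2  1  4  3  2  2  2  3  3  3  2  4
(- denotes ∞ / unreachable)

3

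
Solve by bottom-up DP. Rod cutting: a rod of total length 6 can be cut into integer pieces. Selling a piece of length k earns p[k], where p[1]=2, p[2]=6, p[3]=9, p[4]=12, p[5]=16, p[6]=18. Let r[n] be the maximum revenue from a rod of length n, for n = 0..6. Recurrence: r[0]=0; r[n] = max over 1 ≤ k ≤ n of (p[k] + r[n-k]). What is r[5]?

   n    0    1    2    3    4    5    6
r[n]    0    2    6    9   12   16   18

16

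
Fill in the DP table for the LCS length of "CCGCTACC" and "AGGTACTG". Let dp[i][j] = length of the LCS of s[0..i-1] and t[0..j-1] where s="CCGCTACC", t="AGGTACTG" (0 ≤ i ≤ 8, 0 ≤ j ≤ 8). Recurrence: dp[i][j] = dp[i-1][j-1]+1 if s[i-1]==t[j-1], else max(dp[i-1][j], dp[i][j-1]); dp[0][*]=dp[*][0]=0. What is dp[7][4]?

2

   ''  A  G  G  T  A  C  T  G
''  0  0  0  0  0  0  0  0  0
 C  0  0  0  0  0  0  1  1  1
 C  0  0  0  0  0  0  1  1  1
 G  0  0  1  1  1  1  1  1  2
 C  0  0  1  1  1  1  2  2  2
 T  0  0  1  1  2  2  2  3  3
 A  0  1  1  1  2  3  3  3  3
 C  0  1  1  1  2  3  4  4  4
 C  0  1  1  1  2  3  4  4  4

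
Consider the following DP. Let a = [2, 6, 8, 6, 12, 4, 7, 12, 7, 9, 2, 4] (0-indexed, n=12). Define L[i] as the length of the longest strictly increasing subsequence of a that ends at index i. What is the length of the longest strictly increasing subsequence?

4

   i    0    1    2    3    4    5    6    7    8    9   10   11
a[i]    2    6    8    6   12    4    7   12    7    9    2    4
L[i]    1    2    3    2    4    2    3    4    3    4    1    2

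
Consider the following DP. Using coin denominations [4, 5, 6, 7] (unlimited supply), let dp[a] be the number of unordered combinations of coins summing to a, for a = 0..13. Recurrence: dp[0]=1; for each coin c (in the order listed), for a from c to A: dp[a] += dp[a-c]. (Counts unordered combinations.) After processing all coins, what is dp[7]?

after  coin     0     1     2     3     4     5     6     7     8     9    10    11    12    13
          4     1     0     0     0     1     0     0     0     1     0     0     0     1     0
          5     1     0     0     0     1     1     0     0     1     1     1     0     1     1
          6     1     0     0     0     1     1     1     0     1     1     2     1     2     1
          7     1     0     0     0     1     1     1     1     1     1     2     2     3     2

1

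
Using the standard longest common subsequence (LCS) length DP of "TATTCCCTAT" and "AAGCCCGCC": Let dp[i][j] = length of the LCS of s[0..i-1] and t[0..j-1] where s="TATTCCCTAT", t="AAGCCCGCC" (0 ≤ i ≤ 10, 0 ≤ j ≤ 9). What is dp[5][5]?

2

   ''  A  A  G  C  C  C  G  C  C
''  0  0  0  0  0  0  0  0  0  0
 T  0  0  0  0  0  0  0  0  0  0
 A  0  1  1  1  1  1  1  1  1  1
 T  0  1  1  1  1  1  1  1  1  1
 T  0  1  1  1  1  1  1  1  1  1
 C  0  1  1  1  2  2  2  2  2  2
 C  0  1  1  1  2  3  3  3  3  3
 C  0  1  1  1  2  3  4  4  4  4
 T  0  1  1  1  2  3  4  4  4  4
 A  0  1  2  2  2  3  4  4  4  4
 T  0  1  2  2  2  3  4  4  4  4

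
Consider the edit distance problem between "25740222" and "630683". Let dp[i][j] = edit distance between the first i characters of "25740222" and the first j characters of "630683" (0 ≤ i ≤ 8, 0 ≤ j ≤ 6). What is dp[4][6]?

6

   ''  6  3  0  6  8  3
''  0  1  2  3  4  5  6
 2  1  1  2  3  4  5  6
 5  2  2  2  3  4  5  6
 7  3  3  3  3  4  5  6
 4  4  4  4  4  4  5  6
 0  5  5  5  4  5  5  6
 2  6  6  6  5  5  6  6
 2  7  7  7  6  6  6  7
 2  8  8  8  7  7  7  7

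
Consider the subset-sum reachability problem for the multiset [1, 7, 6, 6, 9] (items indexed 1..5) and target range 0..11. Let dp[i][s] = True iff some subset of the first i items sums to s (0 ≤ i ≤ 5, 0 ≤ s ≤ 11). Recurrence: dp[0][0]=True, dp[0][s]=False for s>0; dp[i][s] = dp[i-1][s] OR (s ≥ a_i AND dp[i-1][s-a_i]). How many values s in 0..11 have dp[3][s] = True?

i\s   0   1   2   3   4   5   6   7   8   9  10  11
  0   T   F   F   F   F   F   F   F   F   F   F   F
  1   T   T   F   F   F   F   F   F   F   F   F   F
  2   T   T   F   F   F   F   F   T   T   F   F   F
  3   T   T   F   F   F   F   T   T   T   F   F   F
  4   T   T   F   F   F   F   T   T   T   F   F   F
  5   T   T   F   F   F   F   T   T   T   T   T   F

5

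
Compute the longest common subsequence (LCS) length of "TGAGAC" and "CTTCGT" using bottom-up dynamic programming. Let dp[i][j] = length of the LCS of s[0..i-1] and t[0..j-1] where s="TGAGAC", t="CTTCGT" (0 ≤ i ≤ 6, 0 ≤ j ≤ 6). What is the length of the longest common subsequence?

   ''  C  T  T  C  G  T
''  0  0  0  0  0  0  0
 T  0  0  1  1  1  1  1
 G  0  0  1  1  1  2  2
 A  0  0  1  1  1  2  2
 G  0  0  1  1  1  2  2
 A  0  0  1  1  1  2  2
 C  0  1  1  1  2  2  2

2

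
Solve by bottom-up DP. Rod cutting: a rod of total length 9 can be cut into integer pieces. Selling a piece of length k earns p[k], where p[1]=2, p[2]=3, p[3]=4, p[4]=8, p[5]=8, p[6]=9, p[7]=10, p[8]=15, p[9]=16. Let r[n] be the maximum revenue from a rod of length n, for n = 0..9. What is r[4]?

   n    0    1    2    3    4    5    6    7    8    9
r[n]    0    2    4    6    8   10   12   14   16   18

8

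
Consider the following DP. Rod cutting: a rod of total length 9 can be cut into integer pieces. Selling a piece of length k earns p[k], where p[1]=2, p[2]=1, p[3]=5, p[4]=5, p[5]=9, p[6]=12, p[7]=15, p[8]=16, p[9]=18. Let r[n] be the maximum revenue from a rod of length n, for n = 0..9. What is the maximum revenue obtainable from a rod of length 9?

19

   n    0    1    2    3    4    5    6    7    8    9
r[n]    0    2    4    6    8   10   12   15   17   19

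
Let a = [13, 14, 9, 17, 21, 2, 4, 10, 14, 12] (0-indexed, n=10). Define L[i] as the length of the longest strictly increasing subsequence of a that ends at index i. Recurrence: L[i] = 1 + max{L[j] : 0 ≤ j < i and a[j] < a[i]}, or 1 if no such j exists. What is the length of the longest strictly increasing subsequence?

   i    0    1    2    3    4    5    6    7    8    9
a[i]   13   14    9   17   21    2    4   10   14   12
L[i]    1    2    1    3    4    1    2    3    4    4

4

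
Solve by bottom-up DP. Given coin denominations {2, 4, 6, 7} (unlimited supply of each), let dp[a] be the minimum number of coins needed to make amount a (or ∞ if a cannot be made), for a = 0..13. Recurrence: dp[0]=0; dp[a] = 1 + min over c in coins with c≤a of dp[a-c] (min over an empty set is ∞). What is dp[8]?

2

 a  0  1  2  3  4  5  6  7  8  9 10 11 12 13
dp  0  -  1  -  1  -  1  1  2  2  2  2  2  2
(- denotes ∞ / unreachable)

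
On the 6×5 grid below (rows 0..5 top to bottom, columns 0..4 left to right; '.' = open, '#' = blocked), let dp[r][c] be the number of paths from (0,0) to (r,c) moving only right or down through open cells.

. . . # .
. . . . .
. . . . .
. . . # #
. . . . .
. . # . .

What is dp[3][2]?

10

r\c   0   1   2   3   4
  0   1   1   1   0   0
  1   1   2   3   3   3
  2   1   3   6   9  12
  3   1   4  10   0   0
  4   1   5  15  15  15
  5   1   6   0  15  30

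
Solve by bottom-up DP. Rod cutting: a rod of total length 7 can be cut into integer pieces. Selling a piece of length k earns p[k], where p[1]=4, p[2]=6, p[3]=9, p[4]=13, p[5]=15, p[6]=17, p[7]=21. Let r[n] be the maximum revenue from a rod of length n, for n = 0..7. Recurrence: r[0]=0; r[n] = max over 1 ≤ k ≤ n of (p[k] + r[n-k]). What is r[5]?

20

   n    0    1    2    3    4    5    6    7
r[n]    0    4    8   12   16   20   24   28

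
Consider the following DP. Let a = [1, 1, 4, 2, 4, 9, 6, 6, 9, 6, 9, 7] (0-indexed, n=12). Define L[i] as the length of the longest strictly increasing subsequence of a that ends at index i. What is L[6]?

4

   i    0    1    2    3    4    5    6    7    8    9   10   11
a[i]    1    1    4    2    4    9    6    6    9    6    9    7
L[i]    1    1    2    2    3    4    4    4    5    4    5    5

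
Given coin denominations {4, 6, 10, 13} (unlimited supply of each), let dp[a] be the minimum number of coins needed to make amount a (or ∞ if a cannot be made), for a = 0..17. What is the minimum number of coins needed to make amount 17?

2

 a  0  1  2  3  4  5  6  7  8  9 10 11 12 13 14 15 16 17
dp  0  -  -  -  1  -  1  -  2  -  1  -  2  1  2  -  2  2
(- denotes ∞ / unreachable)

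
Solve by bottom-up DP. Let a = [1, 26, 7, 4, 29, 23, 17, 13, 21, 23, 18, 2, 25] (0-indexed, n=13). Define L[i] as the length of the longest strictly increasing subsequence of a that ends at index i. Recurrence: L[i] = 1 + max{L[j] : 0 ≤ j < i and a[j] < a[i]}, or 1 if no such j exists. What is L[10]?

4

   i    0    1    2    3    4    5    6    7    8    9   10   11   12
a[i]    1   26    7    4   29   23   17   13   21   23   18    2   25
L[i]    1    2    2    2    3    3    3    3    4    5    4    2    6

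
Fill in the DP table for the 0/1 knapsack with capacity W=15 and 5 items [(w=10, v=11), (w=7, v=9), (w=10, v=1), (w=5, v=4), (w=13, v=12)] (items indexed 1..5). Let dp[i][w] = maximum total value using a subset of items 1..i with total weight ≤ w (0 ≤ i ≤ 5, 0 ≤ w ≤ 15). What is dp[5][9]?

9

i\w   0   1   2   3   4   5   6   7   8   9  10  11  12  13  14  15
  0   0   0   0   0   0   0   0   0   0   0   0   0   0   0   0   0
  1   0   0   0   0   0   0   0   0   0   0  11  11  11  11  11  11
  2   0   0   0   0   0   0   0   9   9   9  11  11  11  11  11  11
  3   0   0   0   0   0   0   0   9   9   9  11  11  11  11  11  11
  4   0   0   0   0   0   4   4   9   9   9  11  11  13  13  13  15
  5   0   0   0   0   0   4   4   9   9   9  11  11  13  13  13  15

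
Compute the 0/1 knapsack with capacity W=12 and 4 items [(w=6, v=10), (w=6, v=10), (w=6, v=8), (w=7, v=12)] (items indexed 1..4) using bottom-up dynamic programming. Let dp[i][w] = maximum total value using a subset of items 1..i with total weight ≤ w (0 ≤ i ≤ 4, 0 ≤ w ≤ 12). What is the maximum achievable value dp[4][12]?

20

i\w   0   1   2   3   4   5   6   7   8   9  10  11  12
  0   0   0   0   0   0   0   0   0   0   0   0   0   0
  1   0   0   0   0   0   0  10  10  10  10  10  10  10
  2   0   0   0   0   0   0  10  10  10  10  10  10  20
  3   0   0   0   0   0   0  10  10  10  10  10  10  20
  4   0   0   0   0   0   0  10  12  12  12  12  12  20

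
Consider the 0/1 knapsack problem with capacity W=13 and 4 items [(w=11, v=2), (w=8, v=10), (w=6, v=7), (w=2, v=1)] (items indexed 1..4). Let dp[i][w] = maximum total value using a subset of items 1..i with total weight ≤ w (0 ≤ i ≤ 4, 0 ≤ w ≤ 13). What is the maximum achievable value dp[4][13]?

i\w   0   1   2   3   4   5   6   7   8   9  10  11  12  13
  0   0   0   0   0   0   0   0   0   0   0   0   0   0   0
  1   0   0   0   0   0   0   0   0   0   0   0   2   2   2
  2   0   0   0   0   0   0   0   0  10  10  10  10  10  10
  3   0   0   0   0   0   0   7   7  10  10  10  10  10  10
  4   0   0   1   1   1   1   7   7  10  10  11  11  11  11

11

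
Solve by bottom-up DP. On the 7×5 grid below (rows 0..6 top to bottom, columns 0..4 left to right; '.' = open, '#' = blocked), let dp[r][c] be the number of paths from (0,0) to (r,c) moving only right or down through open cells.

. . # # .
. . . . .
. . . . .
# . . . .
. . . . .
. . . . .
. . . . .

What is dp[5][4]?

r\c   0   1   2   3   4
  0   1   1   0   0   0
  1   1   2   2   2   2
  2   1   3   5   7   9
  3   0   3   8  15  24
  4   0   3  11  26  50
  5   0   3  14  40  90
  6   0   3  17  57 147

90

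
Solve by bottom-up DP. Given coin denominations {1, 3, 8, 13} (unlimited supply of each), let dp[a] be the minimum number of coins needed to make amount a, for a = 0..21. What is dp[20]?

 a  0  1  2  3  4  5  6  7  8  9 10 11 12 13 14 15 16 17 18 19 20 21
dp  0  1  2  1  2  3  2  3  1  2  3  2  3  1  2  3  2  3  4  3  4  2

4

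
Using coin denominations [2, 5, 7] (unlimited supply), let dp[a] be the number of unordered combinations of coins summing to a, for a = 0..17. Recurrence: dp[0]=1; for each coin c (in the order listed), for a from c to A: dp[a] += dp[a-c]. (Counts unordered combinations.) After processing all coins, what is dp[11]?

2

after  coin     0     1     2     3     4     5     6     7     8     9    10    11    12    13    14    15    16    17
          2     1     0     1     0     1     0     1     0     1     0     1     0     1     0     1     0     1     0
          5     1     0     1     0     1     1     1     1     1     1     2     1     2     1     2     2     2     2
          7     1     0     1     0     1     1     1     2     1     2     2     2     3     2     4     3     4     4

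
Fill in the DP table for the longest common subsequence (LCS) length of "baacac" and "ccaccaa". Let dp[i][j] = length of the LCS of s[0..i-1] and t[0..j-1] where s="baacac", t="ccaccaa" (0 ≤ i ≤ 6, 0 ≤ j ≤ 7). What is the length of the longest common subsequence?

3

   ''  c  c  a  c  c  a  a
''  0  0  0  0  0  0  0  0
 b  0  0  0  0  0  0  0  0
 a  0  0  0  1  1  1  1  1
 a  0  0  0  1  1  1  2  2
 c  0  1  1  1  2  2  2  2
 a  0  1  1  2  2  2  3  3
 c  0  1  2  2  3  3  3  3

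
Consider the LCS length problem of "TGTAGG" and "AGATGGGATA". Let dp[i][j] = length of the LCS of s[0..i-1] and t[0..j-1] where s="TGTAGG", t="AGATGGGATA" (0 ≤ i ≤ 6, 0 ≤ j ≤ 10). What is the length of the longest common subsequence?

   ''  A  G  A  T  G  G  G  A  T  A
''  0  0  0  0  0  0  0  0  0  0  0
 T  0  0  0  0  1  1  1  1  1  1  1
 G  0  0  1  1  1  2  2  2  2  2  2
 T  0  0  1  1  2  2  2  2  2  3  3
 A  0  1  1  2  2  2  2  2  3  3  4
 G  0  1  2  2  2  3  3  3  3  3  4
 G  0  1  2  2  2  3  4  4  4  4  4

4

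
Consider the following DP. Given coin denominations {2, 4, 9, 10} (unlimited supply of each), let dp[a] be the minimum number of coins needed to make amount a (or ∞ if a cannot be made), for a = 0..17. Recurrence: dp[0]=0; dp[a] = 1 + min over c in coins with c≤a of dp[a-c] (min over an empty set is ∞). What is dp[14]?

2

 a  0  1  2  3  4  5  6  7  8  9 10 11 12 13 14 15 16 17
dp  0  -  1  -  1  -  2  -  2  1  1  2  2  2  2  3  3  3
(- denotes ∞ / unreachable)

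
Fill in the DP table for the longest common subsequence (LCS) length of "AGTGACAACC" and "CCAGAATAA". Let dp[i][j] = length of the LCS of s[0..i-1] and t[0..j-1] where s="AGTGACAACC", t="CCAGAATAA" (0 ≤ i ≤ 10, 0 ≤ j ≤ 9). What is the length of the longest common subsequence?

   ''  C  C  A  G  A  A  T  A  A
''  0  0  0  0  0  0  0  0  0  0
 A  0  0  0  1  1  1  1  1  1  1
 G  0  0  0  1  2  2  2  2  2  2
 T  0  0  0  1  2  2  2  3  3  3
 G  0  0  0  1  2  2  2  3  3  3
 A  0  0  0  1  2  3  3  3  4  4
 C  0  1  1  1  2  3  3  3  4  4
 A  0  1  1  2  2  3  4  4  4  5
 A  0  1  1  2  2  3  4  4  5  5
 C  0  1  2  2  2  3  4  4  5  5
 C  0  1  2  2  2  3  4  4  5  5

5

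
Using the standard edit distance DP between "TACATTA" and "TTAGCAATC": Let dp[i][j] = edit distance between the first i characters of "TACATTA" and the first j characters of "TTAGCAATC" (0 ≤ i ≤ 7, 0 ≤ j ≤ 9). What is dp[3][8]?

5

   ''  T  T  A  G  C  A  A  T  C
''  0  1  2  3  4  5  6  7  8  9
 T  1  0  1  2  3  4  5  6  7  8
 A  2  1  1  1  2  3  4  5  6  7
 C  3  2  2  2  2  2  3  4  5  6
 A  4  3  3  2  3  3  2  3  4  5
 T  5  4  3  3  3  4  3  3  3  4
 T  6  5  4  4  4  4  4  4  3  4
 A  7  6  5  4  5  5  4  4  4  4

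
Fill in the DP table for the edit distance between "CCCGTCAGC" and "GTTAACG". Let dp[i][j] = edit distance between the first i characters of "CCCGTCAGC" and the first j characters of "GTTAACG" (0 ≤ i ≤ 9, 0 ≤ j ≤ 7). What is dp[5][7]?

   ''  G  T  T  A  A  C  G
''  0  1  2  3  4  5  6  7
 C  1  1  2  3  4  5  5  6
 C  2  2  2  3  4  5  5  6
 C  3  3  3  3  4  5  5  6
 G  4  3  4  4  4  5  6  5
 T  5  4  3  4  5  5  6  6
 C  6  5  4  4  5  6  5  6
 A  7  6  5  5  4  5  6  6
 G  8  7  6  6  5  5  6  6
 C  9  8  7  7  6  6  5  6

6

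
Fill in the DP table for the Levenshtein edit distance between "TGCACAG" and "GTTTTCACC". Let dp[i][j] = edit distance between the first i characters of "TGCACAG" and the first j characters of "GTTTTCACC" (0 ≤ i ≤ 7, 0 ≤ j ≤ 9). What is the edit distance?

6

   ''  G  T  T  T  T  C  A  C  C
''  0  1  2  3  4  5  6  7  8  9
 T  1  1  1  2  3  4  5  6  7  8
 G  2  1  2  2  3  4  5  6  7  8
 C  3  2  2  3  3  4  4  5  6  7
 A  4  3  3  3  4  4  5  4  5  6
 C  5  4  4  4  4  5  4  5  4  5
 A  6  5  5  5  5  5  5  4  5  5
 G  7  6  6  6  6  6  6  5  5  6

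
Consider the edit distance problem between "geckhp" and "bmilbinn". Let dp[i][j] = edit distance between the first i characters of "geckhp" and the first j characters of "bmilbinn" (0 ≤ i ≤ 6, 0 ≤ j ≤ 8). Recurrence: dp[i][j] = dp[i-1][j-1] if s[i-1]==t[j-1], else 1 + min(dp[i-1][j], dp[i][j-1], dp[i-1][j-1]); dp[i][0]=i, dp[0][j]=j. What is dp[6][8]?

8

   ''  b  m  i  l  b  i  n  n
''  0  1  2  3  4  5  6  7  8
 g  1  1  2  3  4  5  6  7  8
 e  2  2  2  3  4  5  6  7  8
 c  3  3  3  3  4  5  6  7  8
 k  4  4  4  4  4  5  6  7  8
 h  5  5  5  5  5  5  6  7  8
 p  6  6  6  6  6  6  6  7  8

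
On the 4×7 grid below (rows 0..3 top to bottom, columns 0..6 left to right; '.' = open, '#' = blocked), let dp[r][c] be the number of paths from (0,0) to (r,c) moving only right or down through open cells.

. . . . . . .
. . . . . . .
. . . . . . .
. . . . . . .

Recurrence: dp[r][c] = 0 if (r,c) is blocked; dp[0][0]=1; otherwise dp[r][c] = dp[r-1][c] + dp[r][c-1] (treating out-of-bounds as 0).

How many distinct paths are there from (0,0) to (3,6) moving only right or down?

84

r\c   0   1   2   3   4   5   6
  0   1   1   1   1   1   1   1
  1   1   2   3   4   5   6   7
  2   1   3   6  10  15  21  28
  3   1   4  10  20  35  56  84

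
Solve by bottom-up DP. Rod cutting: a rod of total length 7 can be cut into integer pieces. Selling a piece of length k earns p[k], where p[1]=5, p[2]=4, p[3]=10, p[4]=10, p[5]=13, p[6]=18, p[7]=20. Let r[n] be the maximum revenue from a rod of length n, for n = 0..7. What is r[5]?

   n    0    1    2    3    4    5    6    7
r[n]    0    5   10   15   20   25   30   35

25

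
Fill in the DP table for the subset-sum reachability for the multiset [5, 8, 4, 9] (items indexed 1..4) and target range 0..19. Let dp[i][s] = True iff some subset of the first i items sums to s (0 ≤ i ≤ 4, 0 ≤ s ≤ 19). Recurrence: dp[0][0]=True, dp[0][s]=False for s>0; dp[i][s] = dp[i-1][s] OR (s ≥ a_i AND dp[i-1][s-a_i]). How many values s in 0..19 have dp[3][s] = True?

8

i\s   0   1   2   3   4   5   6   7   8   9  10  11  12  13  14  15  16  17  18  19
  0   T   F   F   F   F   F   F   F   F   F   F   F   F   F   F   F   F   F   F   F
  1   T   F   F   F   F   T   F   F   F   F   F   F   F   F   F   F   F   F   F   F
  2   T   F   F   F   F   T   F   F   T   F   F   F   F   T   F   F   F   F   F   F
  3   T   F   F   F   T   T   F   F   T   T   F   F   T   T   F   F   F   T   F   F
  4   T   F   F   F   T   T   F   F   T   T   F   F   T   T   T   F   F   T   T   F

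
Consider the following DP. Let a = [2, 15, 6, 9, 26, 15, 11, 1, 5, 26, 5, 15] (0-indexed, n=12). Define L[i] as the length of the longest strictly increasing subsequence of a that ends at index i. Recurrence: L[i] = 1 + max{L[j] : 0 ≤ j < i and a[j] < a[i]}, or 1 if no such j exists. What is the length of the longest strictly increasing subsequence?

   i    0    1    2    3    4    5    6    7    8    9   10   11
a[i]    2   15    6    9   26   15   11    1    5   26    5   15
L[i]    1    2    2    3    4    4    4    1    2    5    2    5

5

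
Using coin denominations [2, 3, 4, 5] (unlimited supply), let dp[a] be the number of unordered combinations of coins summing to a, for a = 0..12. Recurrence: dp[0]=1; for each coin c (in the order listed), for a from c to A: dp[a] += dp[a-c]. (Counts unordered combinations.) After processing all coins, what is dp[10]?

7

after  coin     0     1     2     3     4     5     6     7     8     9    10    11    12
          2     1     0     1     0     1     0     1     0     1     0     1     0     1
          3     1     0     1     1     1     1     2     1     2     2     2     2     3
          4     1     0     1     1     2     1     3     2     4     3     5     4     7
          5     1     0     1     1     2     2     3     3     5     5     7     7    10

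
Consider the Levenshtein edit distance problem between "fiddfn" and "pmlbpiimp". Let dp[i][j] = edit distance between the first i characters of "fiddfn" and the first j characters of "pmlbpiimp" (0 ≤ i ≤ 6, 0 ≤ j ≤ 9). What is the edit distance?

9

   ''  p  m  l  b  p  i  i  m  p
''  0  1  2  3  4  5  6  7  8  9
 f  1  1  2  3  4  5  6  7  8  9
 i  2  2  2  3  4  5  5  6  7  8
 d  3  3  3  3  4  5  6  6  7  8
 d  4  4  4  4  4  5  6  7  7  8
 f  5  5  5  5  5  5  6  7  8  8
 n  6  6  6  6  6  6  6  7  8  9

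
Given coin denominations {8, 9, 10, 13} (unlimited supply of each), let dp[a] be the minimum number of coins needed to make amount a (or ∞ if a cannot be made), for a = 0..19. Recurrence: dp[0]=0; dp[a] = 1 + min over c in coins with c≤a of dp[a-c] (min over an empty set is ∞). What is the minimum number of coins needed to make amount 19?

2

 a  0  1  2  3  4  5  6  7  8  9 10 11 12 13 14 15 16 17 18 19
dp  0  -  -  -  -  -  -  -  1  1  1  -  -  1  -  -  2  2  2  2
(- denotes ∞ / unreachable)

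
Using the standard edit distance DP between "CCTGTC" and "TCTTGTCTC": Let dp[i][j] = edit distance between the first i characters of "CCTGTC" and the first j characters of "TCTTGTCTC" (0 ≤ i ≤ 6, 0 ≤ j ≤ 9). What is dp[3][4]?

2

   ''  T  C  T  T  G  T  C  T  C
''  0  1  2  3  4  5  6  7  8  9
 C  1  1  1  2  3  4  5  6  7  8
 C  2  2  1  2  3  4  5  5  6  7
 T  3  2  2  1  2  3  4  5  5  6
 G  4  3  3  2  2  2  3  4  5  6
 T  5  4  4  3  2  3  2  3  4  5
 C  6  5  4  4  3  3  3  2  3  4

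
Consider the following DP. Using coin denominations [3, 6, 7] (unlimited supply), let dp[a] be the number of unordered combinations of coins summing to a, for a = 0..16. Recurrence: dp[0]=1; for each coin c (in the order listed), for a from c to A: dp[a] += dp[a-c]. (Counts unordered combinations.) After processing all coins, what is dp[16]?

2

after  coin     0     1     2     3     4     5     6     7     8     9    10    11    12    13    14    15    16
          3     1     0     0     1     0     0     1     0     0     1     0     0     1     0     0     1     0
          6     1     0     0     1     0     0     2     0     0     2     0     0     3     0     0     3     0
          7     1     0     0     1     0     0     2     1     0     2     1     0     3     2     1     3     2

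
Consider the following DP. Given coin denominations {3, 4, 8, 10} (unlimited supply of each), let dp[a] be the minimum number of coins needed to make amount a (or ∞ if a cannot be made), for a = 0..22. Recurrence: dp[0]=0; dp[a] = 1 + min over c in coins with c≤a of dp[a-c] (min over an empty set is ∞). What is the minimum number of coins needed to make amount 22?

 a  0  1  2  3  4  5  6  7  8  9 10 11 12 13 14 15 16 17 18 19 20 21 22
dp  0  -  -  1  1  -  2  2  1  3  1  2  2  2  2  3  2  3  2  3  2  3  3
(- denotes ∞ / unreachable)

3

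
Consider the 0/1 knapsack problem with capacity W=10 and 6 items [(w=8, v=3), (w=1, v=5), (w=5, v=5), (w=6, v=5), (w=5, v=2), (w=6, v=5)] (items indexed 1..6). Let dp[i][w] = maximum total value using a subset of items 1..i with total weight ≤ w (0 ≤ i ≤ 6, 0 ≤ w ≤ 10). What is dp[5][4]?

i\w   0   1   2   3   4   5   6   7   8   9  10
  0   0   0   0   0   0   0   0   0   0   0   0
  1   0   0   0   0   0   0   0   0   3   3   3
  2   0   5   5   5   5   5   5   5   5   8   8
  3   0   5   5   5   5   5  10  10  10  10  10
  4   0   5   5   5   5   5  10  10  10  10  10
  5   0   5   5   5   5   5  10  10  10  10  10
  6   0   5   5   5   5   5  10  10  10  10  10

5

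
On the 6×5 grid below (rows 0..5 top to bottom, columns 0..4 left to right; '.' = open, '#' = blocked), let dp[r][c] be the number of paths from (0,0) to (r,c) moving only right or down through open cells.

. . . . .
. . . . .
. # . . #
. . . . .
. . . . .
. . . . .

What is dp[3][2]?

r\c   0   1   2   3   4
  0   1   1   1   1   1
  1   1   2   3   4   5
  2   1   0   3   7   0
  3   1   1   4  11  11
  4   1   2   6  17  28
  5   1   3   9  26  54

4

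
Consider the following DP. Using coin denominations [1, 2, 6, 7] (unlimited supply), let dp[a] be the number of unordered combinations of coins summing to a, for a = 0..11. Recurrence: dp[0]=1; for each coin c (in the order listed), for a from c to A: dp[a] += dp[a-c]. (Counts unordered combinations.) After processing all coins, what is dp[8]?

8

after  coin     0     1     2     3     4     5     6     7     8     9    10    11
          1     1     1     1     1     1     1     1     1     1     1     1     1
          2     1     1     2     2     3     3     4     4     5     5     6     6
          6     1     1     2     2     3     3     5     5     7     7     9     9
          7     1     1     2     2     3     3     5     6     8     9    11    12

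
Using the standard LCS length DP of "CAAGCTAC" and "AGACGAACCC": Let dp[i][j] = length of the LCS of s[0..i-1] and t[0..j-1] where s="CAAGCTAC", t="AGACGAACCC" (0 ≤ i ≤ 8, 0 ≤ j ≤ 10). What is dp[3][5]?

2

   ''  A  G  A  C  G  A  A  C  C  C
''  0  0  0  0  0  0  0  0  0  0  0
 C  0  0  0  0  1  1  1  1  1  1  1
 A  0  1  1  1  1  1  2  2  2  2  2
 A  0  1  1  2  2  2  2  3  3  3  3
 G  0  1  2  2  2  3  3  3  3  3  3
 C  0  1  2  2  3  3  3  3  4  4  4
 T  0  1  2  2  3  3  3  3  4  4  4
 A  0  1  2  3  3  3  4  4  4  4  4
 C  0  1  2  3  4  4  4  4  5  5  5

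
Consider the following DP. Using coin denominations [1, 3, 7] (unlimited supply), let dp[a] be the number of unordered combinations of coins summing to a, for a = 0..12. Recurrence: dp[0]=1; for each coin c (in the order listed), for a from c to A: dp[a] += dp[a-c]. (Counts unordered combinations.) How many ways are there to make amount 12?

after  coin     0     1     2     3     4     5     6     7     8     9    10    11    12
          1     1     1     1     1     1     1     1     1     1     1     1     1     1
          3     1     1     1     2     2     2     3     3     3     4     4     4     5
          7     1     1     1     2     2     2     3     4     4     5     6     6     7

7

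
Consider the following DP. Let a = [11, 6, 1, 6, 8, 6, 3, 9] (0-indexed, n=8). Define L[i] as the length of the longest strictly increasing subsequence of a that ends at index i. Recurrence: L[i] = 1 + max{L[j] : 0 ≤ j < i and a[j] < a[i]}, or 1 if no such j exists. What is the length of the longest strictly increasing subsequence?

4

   i    0    1    2    3    4    5    6    7
a[i]   11    6    1    6    8    6    3    9
L[i]    1    1    1    2    3    2    2    4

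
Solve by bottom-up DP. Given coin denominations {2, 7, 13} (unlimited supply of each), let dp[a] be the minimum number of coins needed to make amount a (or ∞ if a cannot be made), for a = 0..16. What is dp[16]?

 a  0  1  2  3  4  5  6  7  8  9 10 11 12 13 14 15 16
dp  0  -  1  -  2  -  3  1  4  2  5  3  6  1  2  2  3
(- denotes ∞ / unreachable)

3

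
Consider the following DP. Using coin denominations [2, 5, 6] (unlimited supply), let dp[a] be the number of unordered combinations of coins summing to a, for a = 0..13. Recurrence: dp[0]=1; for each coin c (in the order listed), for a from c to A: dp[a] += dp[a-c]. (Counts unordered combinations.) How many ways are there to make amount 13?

2

after  coin     0     1     2     3     4     5     6     7     8     9    10    11    12    13
          2     1     0     1     0     1     0     1     0     1     0     1     0     1     0
          5     1     0     1     0     1     1     1     1     1     1     2     1     2     1
          6     1     0     1     0     1     1     2     1     2     1     3     2     4     2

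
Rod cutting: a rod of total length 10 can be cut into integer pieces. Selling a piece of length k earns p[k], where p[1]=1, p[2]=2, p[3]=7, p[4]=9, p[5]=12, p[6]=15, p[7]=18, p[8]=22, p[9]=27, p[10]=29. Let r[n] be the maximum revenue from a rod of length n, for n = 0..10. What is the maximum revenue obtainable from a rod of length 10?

   n    0    1    2    3    4    5    6    7    8    9   10
r[n]    0    1    2    7    9   12   15   18   22   27   29

29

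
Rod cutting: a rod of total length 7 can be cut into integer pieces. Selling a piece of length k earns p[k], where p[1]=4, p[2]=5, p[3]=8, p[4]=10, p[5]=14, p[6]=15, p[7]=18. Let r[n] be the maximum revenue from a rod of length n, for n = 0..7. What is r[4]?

16

   n    0    1    2    3    4    5    6    7
r[n]    0    4    8   12   16   20   24   28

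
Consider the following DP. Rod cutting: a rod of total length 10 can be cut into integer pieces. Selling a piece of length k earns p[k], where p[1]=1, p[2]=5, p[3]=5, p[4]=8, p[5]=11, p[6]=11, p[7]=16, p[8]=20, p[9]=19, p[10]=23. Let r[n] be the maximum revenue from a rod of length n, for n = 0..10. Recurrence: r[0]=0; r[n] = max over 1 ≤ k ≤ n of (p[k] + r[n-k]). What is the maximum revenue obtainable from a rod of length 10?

   n    0    1    2    3    4    5    6    7    8    9   10
r[n]    0    1    5    6   10   11   15   16   20   21   25

25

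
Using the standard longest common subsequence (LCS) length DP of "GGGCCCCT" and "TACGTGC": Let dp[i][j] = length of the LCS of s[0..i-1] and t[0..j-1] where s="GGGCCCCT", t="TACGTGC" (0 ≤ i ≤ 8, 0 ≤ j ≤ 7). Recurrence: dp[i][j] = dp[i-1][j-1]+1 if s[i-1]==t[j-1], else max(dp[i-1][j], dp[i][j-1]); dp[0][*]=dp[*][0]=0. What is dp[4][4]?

   ''  T  A  C  G  T  G  C
''  0  0  0  0  0  0  0  0
 G  0  0  0  0  1  1  1  1
 G  0  0  0  0  1  1  2  2
 G  0  0  0  0  1  1  2  2
 C  0  0  0  1  1  1  2  3
 C  0  0  0  1  1  1  2  3
 C  0  0  0  1  1  1  2  3
 C  0  0  0  1  1  1  2  3
 T  0  1  1  1  1  2  2  3

1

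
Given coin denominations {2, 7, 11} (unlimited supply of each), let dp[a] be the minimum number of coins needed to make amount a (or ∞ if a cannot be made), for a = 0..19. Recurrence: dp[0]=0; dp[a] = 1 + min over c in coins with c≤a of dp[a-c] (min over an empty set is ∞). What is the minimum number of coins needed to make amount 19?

 a  0  1  2  3  4  5  6  7  8  9 10 11 12 13 14 15 16 17 18 19
dp  0  -  1  -  2  -  3  1  4  2  5  1  6  2  2  3  3  4  2  5
(- denotes ∞ / unreachable)

5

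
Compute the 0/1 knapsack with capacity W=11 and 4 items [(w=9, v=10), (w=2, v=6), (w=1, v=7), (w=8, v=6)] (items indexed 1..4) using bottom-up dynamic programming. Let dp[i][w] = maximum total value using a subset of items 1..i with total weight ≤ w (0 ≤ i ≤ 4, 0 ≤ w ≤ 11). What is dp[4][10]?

17

i\w   0   1   2   3   4   5   6   7   8   9  10  11
  0   0   0   0   0   0   0   0   0   0   0   0   0
  1   0   0   0   0   0   0   0   0   0  10  10  10
  2   0   0   6   6   6   6   6   6   6  10  10  16
  3   0   7   7  13  13  13  13  13  13  13  17  17
  4   0   7   7  13  13  13  13  13  13  13  17  19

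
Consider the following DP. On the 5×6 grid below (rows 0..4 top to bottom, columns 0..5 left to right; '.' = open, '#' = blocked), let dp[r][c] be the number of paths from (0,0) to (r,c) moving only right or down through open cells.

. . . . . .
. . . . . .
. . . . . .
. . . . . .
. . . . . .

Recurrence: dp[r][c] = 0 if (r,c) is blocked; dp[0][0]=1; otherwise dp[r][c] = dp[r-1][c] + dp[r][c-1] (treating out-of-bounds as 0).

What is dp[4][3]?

r\c   0   1   2   3   4   5
  0   1   1   1   1   1   1
  1   1   2   3   4   5   6
  2   1   3   6  10  15  21
  3   1   4  10  20  35  56
  4   1   5  15  35  70 126

35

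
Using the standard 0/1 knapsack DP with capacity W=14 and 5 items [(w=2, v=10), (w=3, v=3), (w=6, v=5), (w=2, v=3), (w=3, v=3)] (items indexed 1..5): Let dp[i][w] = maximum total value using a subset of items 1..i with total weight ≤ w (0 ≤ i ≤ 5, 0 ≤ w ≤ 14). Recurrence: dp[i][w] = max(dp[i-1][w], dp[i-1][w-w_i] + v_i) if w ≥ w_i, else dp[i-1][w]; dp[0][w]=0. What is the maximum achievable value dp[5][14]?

i\w   0   1   2   3   4   5   6   7   8   9  10  11  12  13  14
  0   0   0   0   0   0   0   0   0   0   0   0   0   0   0   0
  1   0   0  10  10  10  10  10  10  10  10  10  10  10  10  10
  2   0   0  10  10  10  13  13  13  13  13  13  13  13  13  13
  3   0   0  10  10  10  13  13  13  15  15  15  18  18  18  18
  4   0   0  10  10  13  13  13  16  16  16  18  18  18  21  21
  5   0   0  10  10  13  13  13  16  16  16  19  19  19  21  21

21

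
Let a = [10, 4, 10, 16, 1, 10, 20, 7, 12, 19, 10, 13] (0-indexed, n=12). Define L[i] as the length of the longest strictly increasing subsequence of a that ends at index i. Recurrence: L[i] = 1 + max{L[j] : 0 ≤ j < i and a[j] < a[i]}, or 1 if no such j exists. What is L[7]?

   i    0    1    2    3    4    5    6    7    8    9   10   11
a[i]   10    4   10   16    1   10   20    7   12   19   10   13
L[i]    1    1    2    3    1    2    4    2    3    4    3    4

2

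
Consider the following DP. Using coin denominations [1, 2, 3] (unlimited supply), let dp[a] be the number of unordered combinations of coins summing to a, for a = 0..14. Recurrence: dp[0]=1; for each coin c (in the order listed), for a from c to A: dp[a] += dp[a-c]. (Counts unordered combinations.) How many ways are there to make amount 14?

24

after  coin     0     1     2     3     4     5     6     7     8     9    10    11    12    13    14
          1     1     1     1     1     1     1     1     1     1     1     1     1     1     1     1
          2     1     1     2     2     3     3     4     4     5     5     6     6     7     7     8
          3     1     1     2     3     4     5     7     8    10    12    14    16    19    21    24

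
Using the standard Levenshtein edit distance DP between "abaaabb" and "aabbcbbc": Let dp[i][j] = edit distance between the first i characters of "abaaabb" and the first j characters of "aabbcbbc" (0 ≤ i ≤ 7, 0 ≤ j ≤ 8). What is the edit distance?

   ''  a  a  b  b  c  b  b  c
''  0  1  2  3  4  5  6  7  8
 a  1  0  1  2  3  4  5  6  7
 b  2  1  1  1  2  3  4  5  6
 a  3  2  1  2  2  3  4  5  6
 a  4  3  2  2  3  3  4  5  6
 a  5  4  3  3  3  4  4  5  6
 b  6  5  4  3  3  4  4  4  5
 b  7  6  5  4  3  4  4  4  5

5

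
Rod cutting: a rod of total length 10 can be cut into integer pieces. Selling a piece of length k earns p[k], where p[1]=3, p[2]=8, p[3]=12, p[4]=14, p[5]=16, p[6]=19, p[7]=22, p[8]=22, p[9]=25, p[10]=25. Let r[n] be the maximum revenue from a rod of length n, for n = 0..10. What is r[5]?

   n    0    1    2    3    4    5    6    7    8    9   10
r[n]    0    3    8   12   16   20   24   28   32   36   40

20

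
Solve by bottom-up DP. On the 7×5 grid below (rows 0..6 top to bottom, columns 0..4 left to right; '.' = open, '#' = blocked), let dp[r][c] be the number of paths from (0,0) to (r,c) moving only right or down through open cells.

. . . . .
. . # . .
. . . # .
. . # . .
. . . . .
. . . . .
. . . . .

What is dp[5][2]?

11

r\c   0   1   2   3   4
  0   1   1   1   1   1
  1   1   2   0   1   2
  2   1   3   3   0   2
  3   1   4   0   0   2
  4   1   5   5   5   7
  5   1   6  11  16  23
  6   1   7  18  34  57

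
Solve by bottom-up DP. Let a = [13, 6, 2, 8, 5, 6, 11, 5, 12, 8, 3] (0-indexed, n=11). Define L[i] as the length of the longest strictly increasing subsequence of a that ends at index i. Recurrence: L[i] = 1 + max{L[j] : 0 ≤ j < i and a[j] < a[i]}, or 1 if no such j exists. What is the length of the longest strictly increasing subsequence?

   i    0    1    2    3    4    5    6    7    8    9   10
a[i]   13    6    2    8    5    6   11    5   12    8    3
L[i]    1    1    1    2    2    3    4    2    5    4    2

5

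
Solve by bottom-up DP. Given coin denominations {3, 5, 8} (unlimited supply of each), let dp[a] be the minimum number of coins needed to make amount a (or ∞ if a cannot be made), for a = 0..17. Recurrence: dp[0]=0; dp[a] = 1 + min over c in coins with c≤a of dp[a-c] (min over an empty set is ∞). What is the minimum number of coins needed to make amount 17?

 a  0  1  2  3  4  5  6  7  8  9 10 11 12 13 14 15 16 17
dp  0  -  -  1  -  1  2  -  1  3  2  2  4  2  3  3  2  4
(- denotes ∞ / unreachable)

4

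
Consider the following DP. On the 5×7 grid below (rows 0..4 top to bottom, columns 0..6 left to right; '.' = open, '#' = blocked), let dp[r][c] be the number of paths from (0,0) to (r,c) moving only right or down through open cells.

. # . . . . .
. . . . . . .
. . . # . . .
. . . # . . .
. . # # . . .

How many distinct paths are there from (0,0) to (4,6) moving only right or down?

r\c   0   1   2   3   4   5   6
  0   1   0   0   0   0   0   0
  1   1   1   1   1   1   1   1
  2   1   2   3   0   1   2   3
  3   1   3   6   0   1   3   6
  4   1   4   0   0   1   4  10

10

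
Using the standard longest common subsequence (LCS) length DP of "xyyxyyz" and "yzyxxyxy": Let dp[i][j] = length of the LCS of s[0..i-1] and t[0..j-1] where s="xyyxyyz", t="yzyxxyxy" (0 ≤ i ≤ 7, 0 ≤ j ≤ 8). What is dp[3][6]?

2

   ''  y  z  y  x  x  y  x  y
''  0  0  0  0  0  0  0  0  0
 x  0  0  0  0  1  1  1  1  1
 y  0  1  1  1  1  1  2  2  2
 y  0  1  1  2  2  2  2  2  3
 x  0  1  1  2  3  3  3  3  3
 y  0  1  1  2  3  3  4  4  4
 y  0  1  1  2  3  3  4  4  5
 z  0  1  2  2  3  3  4  4  5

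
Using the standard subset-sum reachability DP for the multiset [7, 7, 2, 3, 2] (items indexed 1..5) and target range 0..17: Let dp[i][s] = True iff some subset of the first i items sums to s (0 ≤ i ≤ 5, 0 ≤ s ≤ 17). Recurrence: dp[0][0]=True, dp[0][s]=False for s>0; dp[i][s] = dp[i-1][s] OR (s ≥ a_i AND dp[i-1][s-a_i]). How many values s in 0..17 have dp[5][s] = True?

13

i\s   0   1   2   3   4   5   6   7   8   9  10  11  12  13  14  15  16  17
  0   T   F   F   F   F   F   F   F   F   F   F   F   F   F   F   F   F   F
  1   T   F   F   F   F   F   F   T   F   F   F   F   F   F   F   F   F   F
  2   T   F   F   F   F   F   F   T   F   F   F   F   F   F   T   F   F   F
  3   T   F   T   F   F   F   F   T   F   T   F   F   F   F   T   F   T   F
  4   T   F   T   T   F   T   F   T   F   T   T   F   T   F   T   F   T   T
  5   T   F   T   T   T   T   F   T   F   T   T   T   T   F   T   F   T   T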